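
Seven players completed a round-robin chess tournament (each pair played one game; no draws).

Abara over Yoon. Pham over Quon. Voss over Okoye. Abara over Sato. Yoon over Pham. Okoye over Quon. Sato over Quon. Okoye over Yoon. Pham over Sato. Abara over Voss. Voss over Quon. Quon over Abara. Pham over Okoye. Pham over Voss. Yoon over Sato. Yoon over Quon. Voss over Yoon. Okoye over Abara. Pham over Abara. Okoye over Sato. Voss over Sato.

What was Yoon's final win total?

Yoon's results: beat Sato, Pham, Quon; lost to Okoye, Voss, Abara.
That is 3 wins.

3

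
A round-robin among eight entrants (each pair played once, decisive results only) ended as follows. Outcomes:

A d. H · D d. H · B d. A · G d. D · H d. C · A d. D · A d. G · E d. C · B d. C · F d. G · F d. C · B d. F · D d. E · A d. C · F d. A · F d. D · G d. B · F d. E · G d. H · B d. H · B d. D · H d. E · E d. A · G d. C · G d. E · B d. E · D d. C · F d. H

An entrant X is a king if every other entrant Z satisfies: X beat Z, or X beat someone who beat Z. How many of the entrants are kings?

3

A cannot reach F in two steps.
B reaches everyone (king).
C cannot reach A, B, D, E, F, G, H in two steps.
D cannot reach B, F, G in two steps.
E cannot reach B, F in two steps.
F reaches everyone (king).
G reaches everyone (king).
H cannot reach B, D, F, G in two steps.
Kings: B, F, G — 3.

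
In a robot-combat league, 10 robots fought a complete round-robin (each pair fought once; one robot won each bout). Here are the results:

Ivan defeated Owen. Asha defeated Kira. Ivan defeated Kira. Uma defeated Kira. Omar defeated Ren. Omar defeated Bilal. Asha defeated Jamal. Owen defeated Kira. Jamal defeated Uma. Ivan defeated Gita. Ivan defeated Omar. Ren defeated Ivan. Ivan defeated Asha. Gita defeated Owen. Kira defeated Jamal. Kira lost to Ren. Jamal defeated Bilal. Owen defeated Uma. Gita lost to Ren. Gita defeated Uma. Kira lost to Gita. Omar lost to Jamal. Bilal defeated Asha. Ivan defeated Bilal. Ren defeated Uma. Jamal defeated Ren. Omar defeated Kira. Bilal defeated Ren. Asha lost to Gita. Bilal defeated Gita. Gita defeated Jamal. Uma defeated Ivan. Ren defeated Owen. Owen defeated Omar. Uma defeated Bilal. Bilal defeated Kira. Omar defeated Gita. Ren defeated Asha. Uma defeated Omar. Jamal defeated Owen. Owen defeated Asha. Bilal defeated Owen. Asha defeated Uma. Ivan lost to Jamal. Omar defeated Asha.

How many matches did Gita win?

Gita's results: beat Kira, Asha, Jamal, Owen, Uma; lost to Ren, Bilal, Ivan, Omar.
That is 5 wins.

5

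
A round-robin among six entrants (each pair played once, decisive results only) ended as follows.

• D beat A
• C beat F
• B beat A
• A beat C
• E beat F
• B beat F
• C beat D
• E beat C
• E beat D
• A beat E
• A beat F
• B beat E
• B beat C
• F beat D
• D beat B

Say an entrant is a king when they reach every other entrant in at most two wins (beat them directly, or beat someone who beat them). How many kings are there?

A cannot reach B in two steps.
B reaches everyone (king).
C cannot reach E in two steps.
D reaches everyone (king).
E reaches everyone (king).
F cannot reach C, E in two steps.
Kings: B, D, E — 3.

3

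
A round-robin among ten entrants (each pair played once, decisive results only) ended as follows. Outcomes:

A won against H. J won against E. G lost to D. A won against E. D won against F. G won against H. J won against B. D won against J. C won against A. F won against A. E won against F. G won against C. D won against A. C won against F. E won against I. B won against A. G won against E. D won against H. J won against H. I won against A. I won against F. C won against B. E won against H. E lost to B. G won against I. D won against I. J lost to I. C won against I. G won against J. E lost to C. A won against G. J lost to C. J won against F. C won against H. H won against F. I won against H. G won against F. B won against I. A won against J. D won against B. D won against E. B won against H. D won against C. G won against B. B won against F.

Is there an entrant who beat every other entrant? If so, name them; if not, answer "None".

D

D has 9 wins out of 9 opponents — a perfect record.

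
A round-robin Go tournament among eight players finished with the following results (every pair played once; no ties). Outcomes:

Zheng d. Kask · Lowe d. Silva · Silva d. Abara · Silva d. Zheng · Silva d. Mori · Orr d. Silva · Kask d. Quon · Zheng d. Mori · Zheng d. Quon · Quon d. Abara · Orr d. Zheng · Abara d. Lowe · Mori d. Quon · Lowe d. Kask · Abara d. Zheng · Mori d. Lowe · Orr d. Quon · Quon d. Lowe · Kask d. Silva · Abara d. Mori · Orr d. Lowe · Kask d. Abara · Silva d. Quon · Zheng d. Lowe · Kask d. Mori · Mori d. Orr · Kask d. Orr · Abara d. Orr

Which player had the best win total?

Win totals: Orr 4, Lowe 2, Zheng 4, Quon 2, Mori 3, Kask 5, Abara 4, Silva 4.
Kask leads with 5 wins (next highest: 4).

Kask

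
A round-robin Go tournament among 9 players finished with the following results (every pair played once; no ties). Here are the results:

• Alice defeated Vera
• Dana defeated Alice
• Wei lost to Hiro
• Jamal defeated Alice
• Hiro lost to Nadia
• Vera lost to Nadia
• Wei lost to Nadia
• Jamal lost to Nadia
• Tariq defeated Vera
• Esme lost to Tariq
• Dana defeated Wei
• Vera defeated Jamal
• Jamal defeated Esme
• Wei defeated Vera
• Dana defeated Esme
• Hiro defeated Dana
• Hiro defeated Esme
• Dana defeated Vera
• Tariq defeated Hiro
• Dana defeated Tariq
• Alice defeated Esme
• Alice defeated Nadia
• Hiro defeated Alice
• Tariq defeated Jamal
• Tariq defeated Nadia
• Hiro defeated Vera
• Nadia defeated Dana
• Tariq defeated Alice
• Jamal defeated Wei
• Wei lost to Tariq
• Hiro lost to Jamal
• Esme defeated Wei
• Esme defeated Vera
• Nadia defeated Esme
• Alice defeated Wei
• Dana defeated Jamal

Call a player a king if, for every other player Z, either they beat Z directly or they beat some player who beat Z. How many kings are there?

Esme cannot reach Alice, Tariq, Hiro, Dana, Nadia in two steps.
Jamal cannot reach Tariq in two steps.
Alice cannot reach Tariq in two steps.
Tariq reaches everyone (king).
Hiro reaches everyone (king).
Dana reaches everyone (king).
Vera cannot reach Tariq, Dana, Nadia in two steps.
Wei cannot reach Esme, Alice, Tariq, Hiro, Dana, Nadia in two steps.
Nadia reaches everyone (king).
Kings: Tariq, Hiro, Dana, Nadia — 4.

4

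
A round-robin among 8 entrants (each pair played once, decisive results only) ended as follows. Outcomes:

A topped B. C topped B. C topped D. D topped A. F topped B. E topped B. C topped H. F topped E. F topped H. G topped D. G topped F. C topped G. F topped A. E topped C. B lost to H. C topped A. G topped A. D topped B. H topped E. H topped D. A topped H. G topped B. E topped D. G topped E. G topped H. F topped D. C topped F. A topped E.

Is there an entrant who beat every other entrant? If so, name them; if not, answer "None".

None

Highest win total is G with 6 (out of 7 possible).
G lost to C, so no entrant went undefeated.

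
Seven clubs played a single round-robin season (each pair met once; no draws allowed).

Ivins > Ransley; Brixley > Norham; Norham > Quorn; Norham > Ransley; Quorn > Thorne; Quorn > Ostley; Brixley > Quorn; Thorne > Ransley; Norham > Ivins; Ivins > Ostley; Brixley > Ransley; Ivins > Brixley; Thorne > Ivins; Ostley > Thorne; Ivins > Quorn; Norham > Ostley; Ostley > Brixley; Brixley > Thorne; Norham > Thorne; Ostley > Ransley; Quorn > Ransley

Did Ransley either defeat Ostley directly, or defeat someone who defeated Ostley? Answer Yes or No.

Ransley did not beat Ostley directly.
Ransley beat no one, so there is no intermediate club.

No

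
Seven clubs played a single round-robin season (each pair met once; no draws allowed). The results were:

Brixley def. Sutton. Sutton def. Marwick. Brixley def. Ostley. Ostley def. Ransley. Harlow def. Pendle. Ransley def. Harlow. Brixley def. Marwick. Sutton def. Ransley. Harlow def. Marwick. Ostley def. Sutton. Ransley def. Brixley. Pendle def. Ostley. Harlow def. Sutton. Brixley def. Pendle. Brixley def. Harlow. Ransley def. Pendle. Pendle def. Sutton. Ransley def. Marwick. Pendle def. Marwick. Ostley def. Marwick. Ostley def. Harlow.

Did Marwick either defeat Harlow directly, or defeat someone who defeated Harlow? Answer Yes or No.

Marwick did not beat Harlow directly.
Marwick beat no one, so there is no intermediate club.

No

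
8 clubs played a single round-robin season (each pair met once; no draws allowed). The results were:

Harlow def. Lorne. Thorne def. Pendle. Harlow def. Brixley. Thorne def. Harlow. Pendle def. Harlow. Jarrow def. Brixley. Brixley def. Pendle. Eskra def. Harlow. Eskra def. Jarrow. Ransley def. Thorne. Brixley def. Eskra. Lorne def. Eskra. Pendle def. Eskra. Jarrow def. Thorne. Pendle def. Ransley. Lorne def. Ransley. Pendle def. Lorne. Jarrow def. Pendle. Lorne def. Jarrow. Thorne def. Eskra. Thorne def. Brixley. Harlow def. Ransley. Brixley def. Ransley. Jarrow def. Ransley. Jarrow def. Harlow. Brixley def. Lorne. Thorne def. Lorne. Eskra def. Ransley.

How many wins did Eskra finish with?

3

Eskra's results: beat Jarrow, Ransley, Harlow; lost to Pendle, Thorne, Brixley, Lorne.
That is 3 wins.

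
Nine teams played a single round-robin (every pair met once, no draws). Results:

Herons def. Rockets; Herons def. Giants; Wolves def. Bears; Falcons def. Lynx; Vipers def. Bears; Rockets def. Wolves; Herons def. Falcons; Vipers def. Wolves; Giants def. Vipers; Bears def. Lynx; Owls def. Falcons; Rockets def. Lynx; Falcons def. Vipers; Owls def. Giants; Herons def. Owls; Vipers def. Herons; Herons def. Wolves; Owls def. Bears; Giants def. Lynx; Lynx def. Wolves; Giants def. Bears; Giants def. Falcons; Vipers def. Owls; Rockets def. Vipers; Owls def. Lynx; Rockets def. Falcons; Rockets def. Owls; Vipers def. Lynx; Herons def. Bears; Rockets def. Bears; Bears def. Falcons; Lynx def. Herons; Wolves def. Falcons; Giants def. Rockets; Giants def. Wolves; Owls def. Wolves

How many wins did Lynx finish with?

Lynx's results: beat Wolves, Herons; lost to Rockets, Giants, Vipers, Falcons, Bears, Owls.
That is 2 wins.

2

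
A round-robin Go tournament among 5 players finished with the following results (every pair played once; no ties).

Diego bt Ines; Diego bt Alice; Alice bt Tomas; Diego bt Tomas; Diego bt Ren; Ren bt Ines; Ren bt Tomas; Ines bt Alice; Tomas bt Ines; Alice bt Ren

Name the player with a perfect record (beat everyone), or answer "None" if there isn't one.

Diego has 4 wins out of 4 opponents — a perfect record.

Diego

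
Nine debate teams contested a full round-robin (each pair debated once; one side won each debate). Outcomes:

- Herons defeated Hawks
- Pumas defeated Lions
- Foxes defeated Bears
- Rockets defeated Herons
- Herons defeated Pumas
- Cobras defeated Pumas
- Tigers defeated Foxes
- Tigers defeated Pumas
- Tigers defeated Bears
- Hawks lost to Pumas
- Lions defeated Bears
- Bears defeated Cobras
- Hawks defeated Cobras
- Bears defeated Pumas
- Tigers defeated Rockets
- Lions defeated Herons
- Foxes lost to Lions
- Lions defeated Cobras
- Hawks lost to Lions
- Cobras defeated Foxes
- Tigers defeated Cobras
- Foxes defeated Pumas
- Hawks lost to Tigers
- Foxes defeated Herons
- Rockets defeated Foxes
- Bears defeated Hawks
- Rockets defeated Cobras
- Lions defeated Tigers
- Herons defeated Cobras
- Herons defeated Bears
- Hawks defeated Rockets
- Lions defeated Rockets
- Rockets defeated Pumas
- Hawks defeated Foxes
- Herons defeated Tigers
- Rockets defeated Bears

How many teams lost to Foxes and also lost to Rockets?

Foxes beat: Pumas, Herons, Bears.
Rockets beat: Foxes, Pumas, Herons, Bears, Cobras.
Both beat: Pumas, Herons, Bears — 3.

3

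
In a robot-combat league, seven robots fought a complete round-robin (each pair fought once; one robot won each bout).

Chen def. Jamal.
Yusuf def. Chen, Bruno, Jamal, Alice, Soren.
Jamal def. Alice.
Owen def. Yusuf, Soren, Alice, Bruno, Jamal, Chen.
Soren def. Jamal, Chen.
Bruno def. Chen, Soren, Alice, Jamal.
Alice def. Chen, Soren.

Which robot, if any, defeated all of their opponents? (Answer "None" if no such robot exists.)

Owen has 6 wins out of 6 opponents — a perfect record.

Owen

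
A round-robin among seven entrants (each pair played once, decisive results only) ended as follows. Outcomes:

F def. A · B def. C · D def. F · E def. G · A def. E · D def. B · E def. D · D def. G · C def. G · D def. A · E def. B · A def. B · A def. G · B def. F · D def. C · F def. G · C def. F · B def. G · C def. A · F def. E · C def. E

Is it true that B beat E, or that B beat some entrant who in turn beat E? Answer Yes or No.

B did not beat E directly.
B beat C, F, G. Of those, C beat E.

Yes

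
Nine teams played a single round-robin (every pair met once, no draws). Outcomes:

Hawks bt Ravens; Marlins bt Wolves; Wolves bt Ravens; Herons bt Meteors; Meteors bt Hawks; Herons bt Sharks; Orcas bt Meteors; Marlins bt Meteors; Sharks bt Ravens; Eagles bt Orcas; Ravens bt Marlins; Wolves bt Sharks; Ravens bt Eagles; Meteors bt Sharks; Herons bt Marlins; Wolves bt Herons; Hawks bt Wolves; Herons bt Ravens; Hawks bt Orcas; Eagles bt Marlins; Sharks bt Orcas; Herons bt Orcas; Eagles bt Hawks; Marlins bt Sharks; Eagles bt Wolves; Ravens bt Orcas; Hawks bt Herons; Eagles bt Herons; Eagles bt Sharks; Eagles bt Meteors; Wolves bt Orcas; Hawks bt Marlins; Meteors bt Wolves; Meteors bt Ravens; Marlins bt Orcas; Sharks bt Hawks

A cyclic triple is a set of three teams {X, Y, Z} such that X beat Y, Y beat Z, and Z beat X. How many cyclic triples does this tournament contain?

19

Win totals: Hawks 5, Sharks 3, Eagles 7, Orcas 1, Meteors 4, Wolves 4, Herons 5, Ravens 3, Marlins 4.
A team with w wins dominates both others in C(w,2) triples; summing gives 10 + 3 + 21 + 0 + 6 + 6 + 10 + 3 + 6 = 65 transitive triples.
Total triples C(9,3) = 84, so cyclic triples = 84 − 65 = 19.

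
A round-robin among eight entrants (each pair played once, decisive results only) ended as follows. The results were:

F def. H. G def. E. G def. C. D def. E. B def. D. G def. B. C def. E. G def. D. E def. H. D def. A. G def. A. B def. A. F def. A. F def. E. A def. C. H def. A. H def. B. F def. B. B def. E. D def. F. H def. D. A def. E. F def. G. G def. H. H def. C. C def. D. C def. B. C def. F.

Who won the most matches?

Win totals: A 2, B 3, C 4, D 3, E 1, F 5, G 6, H 4.
G leads with 6 wins (next highest: 5).

G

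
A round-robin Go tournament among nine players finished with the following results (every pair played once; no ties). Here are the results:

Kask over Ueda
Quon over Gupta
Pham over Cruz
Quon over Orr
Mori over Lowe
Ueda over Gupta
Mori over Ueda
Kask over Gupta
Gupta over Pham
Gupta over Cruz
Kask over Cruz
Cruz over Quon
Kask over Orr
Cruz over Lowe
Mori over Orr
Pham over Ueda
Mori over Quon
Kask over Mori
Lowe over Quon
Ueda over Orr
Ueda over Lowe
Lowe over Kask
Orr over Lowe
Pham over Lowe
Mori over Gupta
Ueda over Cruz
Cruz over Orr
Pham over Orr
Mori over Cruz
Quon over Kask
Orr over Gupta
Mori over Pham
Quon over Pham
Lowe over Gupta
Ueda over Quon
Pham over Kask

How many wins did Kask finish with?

5

Kask's results: beat Orr, Ueda, Cruz, Mori, Gupta; lost to Lowe, Pham, Quon.
That is 5 wins.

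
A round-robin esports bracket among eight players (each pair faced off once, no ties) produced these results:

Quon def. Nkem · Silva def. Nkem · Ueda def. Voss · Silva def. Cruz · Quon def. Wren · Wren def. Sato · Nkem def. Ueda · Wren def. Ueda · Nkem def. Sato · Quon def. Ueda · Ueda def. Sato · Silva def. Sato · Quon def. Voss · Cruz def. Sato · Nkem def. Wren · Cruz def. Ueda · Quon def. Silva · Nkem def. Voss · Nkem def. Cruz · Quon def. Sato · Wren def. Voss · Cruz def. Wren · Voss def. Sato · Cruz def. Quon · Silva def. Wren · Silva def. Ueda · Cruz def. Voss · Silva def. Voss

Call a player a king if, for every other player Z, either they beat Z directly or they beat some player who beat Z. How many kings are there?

Nkem cannot reach Silva in two steps.
Voss cannot reach Nkem, Silva, Cruz, Ueda, Quon, Wren in two steps.
Silva reaches everyone (king).
Cruz reaches everyone (king).
Ueda cannot reach Nkem, Silva, Cruz, Quon, Wren in two steps.
Quon reaches everyone (king).
Wren cannot reach Nkem, Silva, Cruz, Quon in two steps.
Sato cannot reach Nkem, Voss, Silva, Cruz, Ueda, Quon, Wren in two steps.
Kings: Silva, Cruz, Quon — 3.

3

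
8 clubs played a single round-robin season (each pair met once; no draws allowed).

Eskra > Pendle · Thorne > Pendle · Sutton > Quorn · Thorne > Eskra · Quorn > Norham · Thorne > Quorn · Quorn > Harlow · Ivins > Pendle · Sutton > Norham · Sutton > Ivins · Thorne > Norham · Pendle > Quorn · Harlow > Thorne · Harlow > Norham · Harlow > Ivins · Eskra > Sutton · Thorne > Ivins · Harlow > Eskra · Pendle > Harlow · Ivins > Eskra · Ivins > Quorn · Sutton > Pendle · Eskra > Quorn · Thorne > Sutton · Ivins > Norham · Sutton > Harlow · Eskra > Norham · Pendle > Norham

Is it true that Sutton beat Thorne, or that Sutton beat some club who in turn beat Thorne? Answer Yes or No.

Yes

Sutton did not beat Thorne directly.
Sutton beat Norham, Ivins, Pendle, Harlow, Quorn. Of those, Harlow beat Thorne.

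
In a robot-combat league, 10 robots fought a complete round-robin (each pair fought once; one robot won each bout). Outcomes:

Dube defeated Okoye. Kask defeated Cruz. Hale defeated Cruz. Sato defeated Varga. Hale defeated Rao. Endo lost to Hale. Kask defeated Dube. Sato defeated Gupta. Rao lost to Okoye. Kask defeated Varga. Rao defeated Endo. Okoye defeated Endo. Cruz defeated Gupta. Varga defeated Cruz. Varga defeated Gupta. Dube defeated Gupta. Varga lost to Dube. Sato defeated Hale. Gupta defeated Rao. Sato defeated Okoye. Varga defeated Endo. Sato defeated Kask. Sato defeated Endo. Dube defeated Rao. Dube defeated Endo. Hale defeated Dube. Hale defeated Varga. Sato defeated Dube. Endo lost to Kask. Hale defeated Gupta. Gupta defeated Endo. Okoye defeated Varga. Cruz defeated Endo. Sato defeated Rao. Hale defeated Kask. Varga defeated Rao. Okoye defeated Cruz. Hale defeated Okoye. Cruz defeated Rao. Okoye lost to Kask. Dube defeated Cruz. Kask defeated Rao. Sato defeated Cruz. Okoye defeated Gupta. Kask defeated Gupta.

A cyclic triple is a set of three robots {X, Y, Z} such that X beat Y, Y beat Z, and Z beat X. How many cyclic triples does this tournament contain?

Win totals: Gupta 2, Sato 9, Endo 0, Varga 4, Hale 8, Okoye 5, Rao 1, Kask 7, Dube 6, Cruz 3.
A robot with w wins dominates both others in C(w,2) triples; summing gives 1 + 36 + 0 + 6 + 28 + 10 + 0 + 21 + 15 + 3 = 120 transitive triples.
Total triples C(10,3) = 120, so cyclic triples = 120 − 120 = 0.

0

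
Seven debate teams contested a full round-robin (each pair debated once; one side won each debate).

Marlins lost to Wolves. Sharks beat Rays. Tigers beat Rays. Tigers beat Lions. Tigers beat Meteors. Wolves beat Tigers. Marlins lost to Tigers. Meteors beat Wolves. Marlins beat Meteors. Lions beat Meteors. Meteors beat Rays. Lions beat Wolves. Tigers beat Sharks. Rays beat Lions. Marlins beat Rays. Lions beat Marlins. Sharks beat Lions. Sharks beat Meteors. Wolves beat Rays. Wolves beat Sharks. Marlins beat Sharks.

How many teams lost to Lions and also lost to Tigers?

Lions beat: Marlins, Wolves, Meteors.
Tigers beat: Sharks, Lions, Rays, Marlins, Meteors.
Both beat: Marlins, Meteors — 2.

2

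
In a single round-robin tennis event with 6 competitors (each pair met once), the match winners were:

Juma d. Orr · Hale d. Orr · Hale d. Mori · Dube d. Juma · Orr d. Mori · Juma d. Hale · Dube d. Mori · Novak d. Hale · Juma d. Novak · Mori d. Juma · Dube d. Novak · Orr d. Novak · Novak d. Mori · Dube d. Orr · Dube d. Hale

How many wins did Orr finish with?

2

Orr's results: beat Novak, Mori; lost to Dube, Hale, Juma.
That is 2 wins.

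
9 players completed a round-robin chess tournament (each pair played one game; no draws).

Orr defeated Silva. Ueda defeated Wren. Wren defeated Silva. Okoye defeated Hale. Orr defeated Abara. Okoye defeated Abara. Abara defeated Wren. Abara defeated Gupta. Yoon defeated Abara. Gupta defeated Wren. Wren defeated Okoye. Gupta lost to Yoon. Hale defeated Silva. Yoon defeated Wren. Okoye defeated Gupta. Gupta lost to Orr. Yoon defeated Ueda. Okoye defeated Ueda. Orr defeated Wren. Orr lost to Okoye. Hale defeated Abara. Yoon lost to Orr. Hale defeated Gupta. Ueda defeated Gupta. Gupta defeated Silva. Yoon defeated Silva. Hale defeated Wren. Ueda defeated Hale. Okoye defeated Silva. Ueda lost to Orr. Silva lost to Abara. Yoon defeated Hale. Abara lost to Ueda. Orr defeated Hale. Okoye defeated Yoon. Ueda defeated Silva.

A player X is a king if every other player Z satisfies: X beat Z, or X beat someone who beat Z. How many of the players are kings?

3

Wren reaches everyone (king).
Okoye reaches everyone (king).
Orr reaches everyone (king).
Silva cannot reach Wren, Okoye, Orr, Ueda, Gupta, Hale, Yoon, Abara in two steps.
Ueda cannot reach Orr, Yoon in two steps.
Gupta cannot reach Orr, Ueda, Hale, Yoon, Abara in two steps.
Hale cannot reach Orr, Ueda, Yoon in two steps.
Yoon cannot reach Orr in two steps.
Abara cannot reach Orr, Ueda, Hale, Yoon in two steps.
Kings: Wren, Okoye, Orr — 3.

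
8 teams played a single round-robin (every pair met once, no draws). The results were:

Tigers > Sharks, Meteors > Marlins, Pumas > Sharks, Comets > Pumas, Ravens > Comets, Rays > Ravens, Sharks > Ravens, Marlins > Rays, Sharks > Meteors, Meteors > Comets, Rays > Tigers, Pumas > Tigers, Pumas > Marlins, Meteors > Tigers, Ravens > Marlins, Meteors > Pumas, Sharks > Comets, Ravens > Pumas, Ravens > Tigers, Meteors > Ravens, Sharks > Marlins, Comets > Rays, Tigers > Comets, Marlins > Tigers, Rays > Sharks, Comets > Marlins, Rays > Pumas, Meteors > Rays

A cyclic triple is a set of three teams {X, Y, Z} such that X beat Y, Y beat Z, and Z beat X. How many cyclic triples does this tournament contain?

15

Win totals: Meteors 6, Ravens 4, Rays 4, Comets 3, Tigers 2, Pumas 3, Sharks 4, Marlins 2.
A team with w wins dominates both others in C(w,2) triples; summing gives 15 + 6 + 6 + 3 + 1 + 3 + 6 + 1 = 41 transitive triples.
Total triples C(8,3) = 56, so cyclic triples = 56 − 41 = 15.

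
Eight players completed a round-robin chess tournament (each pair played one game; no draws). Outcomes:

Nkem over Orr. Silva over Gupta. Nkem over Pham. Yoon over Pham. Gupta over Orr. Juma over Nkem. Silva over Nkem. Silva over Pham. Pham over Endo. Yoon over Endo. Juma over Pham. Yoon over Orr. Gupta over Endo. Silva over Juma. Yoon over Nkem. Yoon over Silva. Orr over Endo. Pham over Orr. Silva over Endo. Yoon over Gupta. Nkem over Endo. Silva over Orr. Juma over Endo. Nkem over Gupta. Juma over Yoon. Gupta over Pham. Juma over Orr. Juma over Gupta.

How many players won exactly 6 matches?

3

Win totals: Nkem 4, Pham 2, Yoon 6, Endo 0, Juma 6, Silva 6, Orr 1, Gupta 3.
Exactly 6: Yoon, Juma, Silva — 3 players.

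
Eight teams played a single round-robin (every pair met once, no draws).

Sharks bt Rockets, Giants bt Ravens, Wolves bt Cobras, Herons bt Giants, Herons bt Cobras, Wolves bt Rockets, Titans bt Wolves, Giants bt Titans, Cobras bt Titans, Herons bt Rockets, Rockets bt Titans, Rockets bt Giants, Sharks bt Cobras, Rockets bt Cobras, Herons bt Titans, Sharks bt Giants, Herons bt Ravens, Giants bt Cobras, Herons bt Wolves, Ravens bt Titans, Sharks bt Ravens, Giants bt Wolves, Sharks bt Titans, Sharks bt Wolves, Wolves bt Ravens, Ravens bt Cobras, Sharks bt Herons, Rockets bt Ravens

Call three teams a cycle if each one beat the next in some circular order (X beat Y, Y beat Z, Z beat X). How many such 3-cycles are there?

4

Win totals: Wolves 3, Giants 4, Cobras 1, Titans 1, Sharks 7, Ravens 2, Herons 6, Rockets 4.
A team with w wins dominates both others in C(w,2) triples; summing gives 3 + 6 + 0 + 0 + 21 + 1 + 15 + 6 = 52 transitive triples.
Total triples C(8,3) = 56, so cyclic triples = 56 − 52 = 4.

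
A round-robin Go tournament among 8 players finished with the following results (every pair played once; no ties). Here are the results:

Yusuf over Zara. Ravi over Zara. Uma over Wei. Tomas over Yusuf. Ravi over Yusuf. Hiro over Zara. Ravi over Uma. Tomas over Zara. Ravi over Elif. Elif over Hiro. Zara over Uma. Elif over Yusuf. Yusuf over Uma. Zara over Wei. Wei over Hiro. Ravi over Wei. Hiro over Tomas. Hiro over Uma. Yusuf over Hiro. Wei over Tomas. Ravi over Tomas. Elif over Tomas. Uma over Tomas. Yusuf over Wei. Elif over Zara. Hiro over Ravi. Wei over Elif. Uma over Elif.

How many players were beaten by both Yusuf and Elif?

Yusuf beat: Uma, Zara, Hiro, Wei.
Elif beat: Yusuf, Tomas, Zara, Hiro.
Both beat: Zara, Hiro — 2.

2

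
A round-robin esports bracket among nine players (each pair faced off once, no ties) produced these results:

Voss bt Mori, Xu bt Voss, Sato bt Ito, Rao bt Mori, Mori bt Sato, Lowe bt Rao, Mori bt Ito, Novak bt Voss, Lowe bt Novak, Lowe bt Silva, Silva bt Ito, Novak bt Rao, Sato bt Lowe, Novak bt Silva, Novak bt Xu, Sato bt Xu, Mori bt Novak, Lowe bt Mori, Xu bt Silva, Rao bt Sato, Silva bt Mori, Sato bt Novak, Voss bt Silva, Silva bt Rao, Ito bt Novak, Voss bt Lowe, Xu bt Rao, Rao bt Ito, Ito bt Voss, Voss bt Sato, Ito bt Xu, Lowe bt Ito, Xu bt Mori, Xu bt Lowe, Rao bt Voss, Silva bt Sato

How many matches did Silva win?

4

Silva's results: beat Ito, Sato, Rao, Mori; lost to Novak, Xu, Lowe, Voss.
That is 4 wins.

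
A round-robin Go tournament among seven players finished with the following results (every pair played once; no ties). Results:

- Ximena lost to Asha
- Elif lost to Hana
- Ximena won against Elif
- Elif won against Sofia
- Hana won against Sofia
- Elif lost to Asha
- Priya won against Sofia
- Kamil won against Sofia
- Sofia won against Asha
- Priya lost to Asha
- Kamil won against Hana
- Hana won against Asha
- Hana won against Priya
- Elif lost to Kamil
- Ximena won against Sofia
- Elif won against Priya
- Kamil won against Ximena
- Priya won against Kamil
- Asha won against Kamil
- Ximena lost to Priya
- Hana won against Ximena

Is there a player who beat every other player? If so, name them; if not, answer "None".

None

Highest win total is Hana with 5 (out of 6 possible).
Hana lost to Kamil, so no player went undefeated.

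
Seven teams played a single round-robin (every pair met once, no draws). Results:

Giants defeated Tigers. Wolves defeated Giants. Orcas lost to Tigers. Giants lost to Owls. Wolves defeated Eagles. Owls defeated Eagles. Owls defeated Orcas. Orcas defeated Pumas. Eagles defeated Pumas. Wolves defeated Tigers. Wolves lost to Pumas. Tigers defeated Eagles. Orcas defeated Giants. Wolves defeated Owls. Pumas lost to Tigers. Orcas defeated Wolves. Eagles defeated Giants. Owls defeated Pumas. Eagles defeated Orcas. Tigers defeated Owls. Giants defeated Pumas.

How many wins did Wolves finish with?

4

Wolves' results: beat Owls, Tigers, Eagles, Giants; lost to Orcas, Pumas.
That is 4 wins.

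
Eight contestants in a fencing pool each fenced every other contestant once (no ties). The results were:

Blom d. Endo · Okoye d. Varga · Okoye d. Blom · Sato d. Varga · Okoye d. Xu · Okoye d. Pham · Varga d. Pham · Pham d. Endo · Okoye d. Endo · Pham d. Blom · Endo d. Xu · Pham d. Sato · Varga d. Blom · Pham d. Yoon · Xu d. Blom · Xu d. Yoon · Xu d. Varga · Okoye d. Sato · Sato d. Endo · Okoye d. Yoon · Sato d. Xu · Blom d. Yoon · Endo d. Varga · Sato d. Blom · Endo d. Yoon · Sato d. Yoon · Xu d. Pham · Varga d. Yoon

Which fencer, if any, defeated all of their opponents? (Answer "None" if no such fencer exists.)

Okoye has 7 wins out of 7 opponents — a perfect record.

Okoye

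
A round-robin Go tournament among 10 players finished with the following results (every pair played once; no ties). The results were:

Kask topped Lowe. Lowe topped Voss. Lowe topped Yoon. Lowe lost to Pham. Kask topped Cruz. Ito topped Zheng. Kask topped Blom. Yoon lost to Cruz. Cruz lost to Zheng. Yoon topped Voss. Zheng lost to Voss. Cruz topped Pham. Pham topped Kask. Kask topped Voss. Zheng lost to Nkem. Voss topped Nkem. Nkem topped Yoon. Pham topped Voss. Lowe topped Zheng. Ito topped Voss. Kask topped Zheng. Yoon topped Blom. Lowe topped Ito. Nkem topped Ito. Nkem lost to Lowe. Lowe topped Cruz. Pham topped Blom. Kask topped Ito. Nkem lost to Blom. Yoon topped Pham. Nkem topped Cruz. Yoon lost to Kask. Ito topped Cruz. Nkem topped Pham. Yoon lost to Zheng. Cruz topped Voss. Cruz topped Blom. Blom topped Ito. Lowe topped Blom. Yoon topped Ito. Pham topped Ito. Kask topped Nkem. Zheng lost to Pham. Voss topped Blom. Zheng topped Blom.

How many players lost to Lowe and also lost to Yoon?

Lowe beat: Blom, Nkem, Voss, Yoon, Ito, Cruz, Zheng.
Yoon beat: Blom, Voss, Ito, Pham.
Both beat: Blom, Voss, Ito — 3.

3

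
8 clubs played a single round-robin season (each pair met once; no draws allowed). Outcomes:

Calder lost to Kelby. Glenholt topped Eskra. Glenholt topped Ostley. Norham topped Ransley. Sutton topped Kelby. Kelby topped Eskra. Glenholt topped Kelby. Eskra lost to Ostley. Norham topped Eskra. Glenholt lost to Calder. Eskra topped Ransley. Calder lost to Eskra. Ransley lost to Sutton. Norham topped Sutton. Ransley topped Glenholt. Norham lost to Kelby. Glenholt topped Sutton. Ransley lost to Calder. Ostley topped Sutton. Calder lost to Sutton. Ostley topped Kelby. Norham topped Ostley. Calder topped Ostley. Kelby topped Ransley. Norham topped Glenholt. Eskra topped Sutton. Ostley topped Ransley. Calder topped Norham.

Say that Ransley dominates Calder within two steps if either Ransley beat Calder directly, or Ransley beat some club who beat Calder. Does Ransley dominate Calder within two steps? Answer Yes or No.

Ransley did not beat Calder directly.
Ransley beat Glenholt, but each of them lost to Calder. No two-step path.

No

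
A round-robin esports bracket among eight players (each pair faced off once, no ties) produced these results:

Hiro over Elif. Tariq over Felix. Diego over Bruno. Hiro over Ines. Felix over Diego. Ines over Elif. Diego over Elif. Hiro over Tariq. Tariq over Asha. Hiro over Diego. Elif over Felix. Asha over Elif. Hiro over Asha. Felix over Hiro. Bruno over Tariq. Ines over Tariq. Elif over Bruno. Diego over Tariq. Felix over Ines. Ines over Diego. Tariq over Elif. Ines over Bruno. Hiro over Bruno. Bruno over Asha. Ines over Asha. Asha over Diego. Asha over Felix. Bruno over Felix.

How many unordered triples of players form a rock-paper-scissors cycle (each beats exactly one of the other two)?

15

Win totals: Bruno 3, Tariq 3, Hiro 6, Asha 3, Ines 5, Diego 3, Elif 2, Felix 3.
A player with w wins dominates both others in C(w,2) triples; summing gives 3 + 3 + 15 + 3 + 10 + 3 + 1 + 3 = 41 transitive triples.
Total triples C(8,3) = 56, so cyclic triples = 56 − 41 = 15.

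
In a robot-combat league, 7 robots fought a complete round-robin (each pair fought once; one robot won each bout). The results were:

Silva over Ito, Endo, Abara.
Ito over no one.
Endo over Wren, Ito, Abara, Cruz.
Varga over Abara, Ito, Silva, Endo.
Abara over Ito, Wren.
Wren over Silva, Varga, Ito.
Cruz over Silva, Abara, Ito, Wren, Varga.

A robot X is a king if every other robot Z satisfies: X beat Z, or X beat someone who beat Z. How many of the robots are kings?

3

Wren cannot reach Cruz in two steps.
Varga reaches everyone (king).
Ito cannot reach Wren, Varga, Endo, Cruz, Abara, Silva in two steps.
Endo reaches everyone (king).
Cruz reaches everyone (king).
Abara cannot reach Endo, Cruz in two steps.
Silva cannot reach Varga in two steps.
Kings: Varga, Endo, Cruz — 3.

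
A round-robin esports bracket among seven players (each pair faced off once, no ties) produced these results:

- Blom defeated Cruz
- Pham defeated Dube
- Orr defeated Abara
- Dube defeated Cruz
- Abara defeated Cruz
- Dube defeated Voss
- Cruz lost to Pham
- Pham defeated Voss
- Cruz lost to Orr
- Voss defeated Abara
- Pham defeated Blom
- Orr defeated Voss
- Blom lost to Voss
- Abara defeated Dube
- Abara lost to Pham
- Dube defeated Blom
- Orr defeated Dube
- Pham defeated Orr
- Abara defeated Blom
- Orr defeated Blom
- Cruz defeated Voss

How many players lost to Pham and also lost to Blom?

Pham beat: Cruz, Dube, Orr, Voss, Blom, Abara.
Blom beat: Cruz.
Both beat: Cruz — 1.

1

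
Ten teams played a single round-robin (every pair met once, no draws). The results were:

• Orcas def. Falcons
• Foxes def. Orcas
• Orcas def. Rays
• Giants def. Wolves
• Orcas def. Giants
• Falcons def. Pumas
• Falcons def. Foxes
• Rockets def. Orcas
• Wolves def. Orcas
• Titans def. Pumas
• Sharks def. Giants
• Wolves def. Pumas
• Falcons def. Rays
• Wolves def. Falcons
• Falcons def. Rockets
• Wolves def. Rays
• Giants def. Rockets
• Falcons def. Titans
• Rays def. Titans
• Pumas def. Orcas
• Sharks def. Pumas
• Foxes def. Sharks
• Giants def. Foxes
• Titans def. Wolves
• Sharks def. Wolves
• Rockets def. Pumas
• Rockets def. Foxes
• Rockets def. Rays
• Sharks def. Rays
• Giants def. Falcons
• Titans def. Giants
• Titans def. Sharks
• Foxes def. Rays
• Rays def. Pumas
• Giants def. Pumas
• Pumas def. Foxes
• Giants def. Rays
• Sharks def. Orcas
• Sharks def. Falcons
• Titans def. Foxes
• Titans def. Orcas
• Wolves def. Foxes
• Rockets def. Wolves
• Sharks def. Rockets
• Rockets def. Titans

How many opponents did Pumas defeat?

2

Pumas' results: beat Orcas, Foxes; lost to Rays, Giants, Rockets, Sharks, Falcons, Wolves, Titans.
That is 2 wins.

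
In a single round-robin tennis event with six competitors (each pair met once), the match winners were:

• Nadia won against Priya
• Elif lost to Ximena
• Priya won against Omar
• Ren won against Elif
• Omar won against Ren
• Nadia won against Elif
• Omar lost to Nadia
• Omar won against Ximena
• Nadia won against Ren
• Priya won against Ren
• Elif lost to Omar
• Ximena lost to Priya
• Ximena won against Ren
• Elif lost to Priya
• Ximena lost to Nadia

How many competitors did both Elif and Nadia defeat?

Elif beat: no one.
Nadia beat: Ren, Ximena, Omar, Elif, Priya.
No one was beaten by both.

0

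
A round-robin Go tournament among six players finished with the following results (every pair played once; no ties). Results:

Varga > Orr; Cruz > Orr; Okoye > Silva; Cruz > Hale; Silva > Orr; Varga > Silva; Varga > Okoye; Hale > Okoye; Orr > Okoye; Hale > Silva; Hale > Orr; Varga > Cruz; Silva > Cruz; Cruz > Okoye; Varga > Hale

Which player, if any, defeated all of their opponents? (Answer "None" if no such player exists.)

Varga has 5 wins out of 5 opponents — a perfect record.

Varga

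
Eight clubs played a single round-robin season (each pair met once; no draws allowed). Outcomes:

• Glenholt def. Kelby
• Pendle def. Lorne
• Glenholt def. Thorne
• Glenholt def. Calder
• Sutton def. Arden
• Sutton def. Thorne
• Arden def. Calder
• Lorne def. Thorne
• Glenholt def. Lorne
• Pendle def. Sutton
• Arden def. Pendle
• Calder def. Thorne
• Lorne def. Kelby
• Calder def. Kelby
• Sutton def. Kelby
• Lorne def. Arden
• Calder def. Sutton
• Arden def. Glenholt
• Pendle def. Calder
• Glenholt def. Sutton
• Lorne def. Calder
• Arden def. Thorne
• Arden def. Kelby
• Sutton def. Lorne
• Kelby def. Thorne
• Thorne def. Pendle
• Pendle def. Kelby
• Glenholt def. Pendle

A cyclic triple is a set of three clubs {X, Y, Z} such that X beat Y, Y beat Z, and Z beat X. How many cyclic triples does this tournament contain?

10

Win totals: Calder 3, Glenholt 6, Sutton 4, Pendle 4, Thorne 1, Arden 5, Lorne 4, Kelby 1.
A club with w wins dominates both others in C(w,2) triples; summing gives 3 + 15 + 6 + 6 + 0 + 10 + 6 + 0 = 46 transitive triples.
Total triples C(8,3) = 56, so cyclic triples = 56 − 46 = 10.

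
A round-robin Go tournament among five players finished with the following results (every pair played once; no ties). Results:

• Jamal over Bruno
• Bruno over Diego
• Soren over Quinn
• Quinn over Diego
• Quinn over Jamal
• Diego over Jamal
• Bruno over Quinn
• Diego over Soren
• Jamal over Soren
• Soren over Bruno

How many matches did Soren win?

Soren's results: beat Bruno, Quinn; lost to Diego, Jamal.
That is 2 wins.

2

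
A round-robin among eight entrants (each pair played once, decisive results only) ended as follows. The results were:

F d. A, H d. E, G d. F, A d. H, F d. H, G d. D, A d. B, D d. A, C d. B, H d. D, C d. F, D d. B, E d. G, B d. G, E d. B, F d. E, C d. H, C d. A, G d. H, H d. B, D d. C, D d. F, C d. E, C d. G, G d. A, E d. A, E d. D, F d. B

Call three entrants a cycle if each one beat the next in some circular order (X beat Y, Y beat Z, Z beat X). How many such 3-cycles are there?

13

Win totals: A 2, B 1, C 6, D 4, E 4, F 4, G 4, H 3.
An entrant with w wins dominates both others in C(w,2) triples; summing gives 1 + 0 + 15 + 6 + 6 + 6 + 6 + 3 = 43 transitive triples.
Total triples C(8,3) = 56, so cyclic triples = 56 − 43 = 13.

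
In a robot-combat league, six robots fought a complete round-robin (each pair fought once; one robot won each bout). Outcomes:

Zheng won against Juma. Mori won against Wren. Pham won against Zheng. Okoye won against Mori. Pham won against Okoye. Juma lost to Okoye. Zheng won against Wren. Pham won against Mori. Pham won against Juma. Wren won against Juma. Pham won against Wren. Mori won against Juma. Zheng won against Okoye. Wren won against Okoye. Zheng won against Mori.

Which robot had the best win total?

Pham

Win totals: Okoye 2, Mori 2, Zheng 4, Pham 5, Juma 0, Wren 2.
Pham leads with 5 wins (next highest: 4).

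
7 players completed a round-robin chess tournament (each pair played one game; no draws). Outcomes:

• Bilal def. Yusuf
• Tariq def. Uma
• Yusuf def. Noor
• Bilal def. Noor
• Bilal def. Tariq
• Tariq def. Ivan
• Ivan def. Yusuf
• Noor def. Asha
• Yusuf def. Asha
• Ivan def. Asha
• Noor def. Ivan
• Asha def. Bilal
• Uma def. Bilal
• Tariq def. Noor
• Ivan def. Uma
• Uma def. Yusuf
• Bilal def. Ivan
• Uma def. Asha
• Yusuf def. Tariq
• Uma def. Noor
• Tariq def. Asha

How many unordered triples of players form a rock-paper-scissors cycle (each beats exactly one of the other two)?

Win totals: Asha 1, Bilal 4, Tariq 4, Ivan 3, Noor 2, Yusuf 3, Uma 4.
A player with w wins dominates both others in C(w,2) triples; summing gives 0 + 6 + 6 + 3 + 1 + 3 + 6 = 25 transitive triples.
Total triples C(7,3) = 35, so cyclic triples = 35 − 25 = 10.

10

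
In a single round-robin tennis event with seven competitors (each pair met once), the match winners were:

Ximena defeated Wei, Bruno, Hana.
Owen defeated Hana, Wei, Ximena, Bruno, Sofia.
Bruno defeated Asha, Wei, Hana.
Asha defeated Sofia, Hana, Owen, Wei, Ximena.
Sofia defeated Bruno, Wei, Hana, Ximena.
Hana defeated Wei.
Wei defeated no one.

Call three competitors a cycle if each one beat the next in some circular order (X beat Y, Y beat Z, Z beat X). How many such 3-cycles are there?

3

Win totals: Hana 1, Bruno 3, Asha 5, Ximena 3, Sofia 4, Owen 5, Wei 0.
A competitor with w wins dominates both others in C(w,2) triples; summing gives 0 + 3 + 10 + 3 + 6 + 10 + 0 = 32 transitive triples.
Total triples C(7,3) = 35, so cyclic triples = 35 − 32 = 3.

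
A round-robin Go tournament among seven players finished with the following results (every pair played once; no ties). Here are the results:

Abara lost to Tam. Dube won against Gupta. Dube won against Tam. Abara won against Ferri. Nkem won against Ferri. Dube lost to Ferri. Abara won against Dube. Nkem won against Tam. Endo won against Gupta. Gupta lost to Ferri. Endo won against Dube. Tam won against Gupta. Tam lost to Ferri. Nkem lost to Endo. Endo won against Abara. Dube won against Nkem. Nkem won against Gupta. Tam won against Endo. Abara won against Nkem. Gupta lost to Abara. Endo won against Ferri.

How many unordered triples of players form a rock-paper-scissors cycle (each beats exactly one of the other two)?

Win totals: Ferri 3, Abara 4, Gupta 0, Nkem 3, Tam 3, Endo 5, Dube 3.
A player with w wins dominates both others in C(w,2) triples; summing gives 3 + 6 + 0 + 3 + 3 + 10 + 3 = 28 transitive triples.
Total triples C(7,3) = 35, so cyclic triples = 35 − 28 = 7.

7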